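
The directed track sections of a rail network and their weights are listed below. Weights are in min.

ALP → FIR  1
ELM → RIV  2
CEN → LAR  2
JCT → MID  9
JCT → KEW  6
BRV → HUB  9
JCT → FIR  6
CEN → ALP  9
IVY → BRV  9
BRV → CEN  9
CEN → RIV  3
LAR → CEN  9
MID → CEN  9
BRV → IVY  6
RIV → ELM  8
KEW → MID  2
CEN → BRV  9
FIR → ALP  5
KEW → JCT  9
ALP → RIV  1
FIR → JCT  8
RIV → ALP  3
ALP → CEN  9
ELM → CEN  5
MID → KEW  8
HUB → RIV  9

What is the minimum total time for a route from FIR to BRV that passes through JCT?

Best FIR to JCT: FIR → JCT costing 8
Shortest JCT→BRV: JCT → KEW → MID → CEN → BRV = 26
Total via JCT: 8 + 26 = 34 min.

34 min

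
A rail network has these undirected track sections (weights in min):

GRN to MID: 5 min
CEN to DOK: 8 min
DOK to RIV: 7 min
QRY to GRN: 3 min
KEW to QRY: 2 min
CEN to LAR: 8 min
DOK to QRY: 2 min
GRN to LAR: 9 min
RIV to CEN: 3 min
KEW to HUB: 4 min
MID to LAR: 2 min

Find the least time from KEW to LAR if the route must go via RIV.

22 min

Shortest KEW→RIV: KEW–QRY–DOK–RIV = 11
Best RIV to LAR: RIV–CEN–LAR costing 11
Total via RIV: 11 + 11 = 22 min.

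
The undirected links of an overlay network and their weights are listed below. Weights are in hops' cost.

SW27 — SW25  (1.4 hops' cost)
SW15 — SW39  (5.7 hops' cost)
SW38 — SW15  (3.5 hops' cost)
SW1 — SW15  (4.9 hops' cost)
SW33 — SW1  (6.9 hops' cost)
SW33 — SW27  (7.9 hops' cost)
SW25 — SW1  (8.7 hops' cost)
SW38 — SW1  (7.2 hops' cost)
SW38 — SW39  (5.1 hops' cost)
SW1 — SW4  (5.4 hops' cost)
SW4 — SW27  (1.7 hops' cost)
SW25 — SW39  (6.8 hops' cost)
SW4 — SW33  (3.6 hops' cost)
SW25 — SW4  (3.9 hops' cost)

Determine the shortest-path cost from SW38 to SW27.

13.3 hops' cost

Running Dijkstra from SW38:
SW38: 0
SW15: 3.5  (via SW38)
SW39: 5.1  (via SW38)
SW1: 7.2  (via SW38)
SW25: 11.9  (via SW39)
SW4: 12.6  (via SW1)
SW27: 13.3  (via SW25)
Shortest route: SW38 → SW39 → SW25 → SW27 = 13.3 hops' cost.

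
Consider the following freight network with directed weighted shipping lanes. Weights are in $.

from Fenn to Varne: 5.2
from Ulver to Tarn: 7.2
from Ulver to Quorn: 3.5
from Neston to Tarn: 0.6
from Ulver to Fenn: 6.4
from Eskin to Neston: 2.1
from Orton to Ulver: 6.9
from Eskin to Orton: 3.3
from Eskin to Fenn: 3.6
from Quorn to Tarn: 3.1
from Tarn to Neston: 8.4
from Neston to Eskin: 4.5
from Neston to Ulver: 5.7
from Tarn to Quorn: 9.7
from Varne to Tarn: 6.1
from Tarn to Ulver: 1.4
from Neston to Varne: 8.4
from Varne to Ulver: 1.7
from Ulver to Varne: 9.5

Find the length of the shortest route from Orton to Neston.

Compare a few routes:
Orton → Ulver → Varne → Tarn → Neston: 6.9+9.5+6.1+8.4 = 30.9
Orton → Ulver → Tarn → Neston: 6.9+7.2+8.4 = 22.5
Orton → Ulver → Quorn → Tarn → Neston: 6.9+3.5+3.1+8.4 = 21.9
Cheapest is Orton → Ulver → Quorn → Tarn → Neston at $21.9.

$21.9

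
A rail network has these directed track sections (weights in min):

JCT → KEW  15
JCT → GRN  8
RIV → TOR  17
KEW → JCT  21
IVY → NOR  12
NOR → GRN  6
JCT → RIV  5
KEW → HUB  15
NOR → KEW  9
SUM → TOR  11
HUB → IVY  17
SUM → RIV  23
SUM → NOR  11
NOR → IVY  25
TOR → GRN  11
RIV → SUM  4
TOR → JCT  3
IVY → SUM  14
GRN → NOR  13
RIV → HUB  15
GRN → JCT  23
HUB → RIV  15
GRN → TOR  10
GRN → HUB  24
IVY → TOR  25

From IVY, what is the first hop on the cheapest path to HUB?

Compare a few routes:
IVY - NOR - KEW - HUB: 12+9+15 = 36
IVY - NOR - GRN - HUB: 12+6+24 = 42
IVY - SUM - TOR - JCT - RIV - HUB: 14+11+3+5+15 = 48
The minimum is 36 min via IVY - NOR - KEW - HUB.
So from IVY the first move is to NOR.

NOR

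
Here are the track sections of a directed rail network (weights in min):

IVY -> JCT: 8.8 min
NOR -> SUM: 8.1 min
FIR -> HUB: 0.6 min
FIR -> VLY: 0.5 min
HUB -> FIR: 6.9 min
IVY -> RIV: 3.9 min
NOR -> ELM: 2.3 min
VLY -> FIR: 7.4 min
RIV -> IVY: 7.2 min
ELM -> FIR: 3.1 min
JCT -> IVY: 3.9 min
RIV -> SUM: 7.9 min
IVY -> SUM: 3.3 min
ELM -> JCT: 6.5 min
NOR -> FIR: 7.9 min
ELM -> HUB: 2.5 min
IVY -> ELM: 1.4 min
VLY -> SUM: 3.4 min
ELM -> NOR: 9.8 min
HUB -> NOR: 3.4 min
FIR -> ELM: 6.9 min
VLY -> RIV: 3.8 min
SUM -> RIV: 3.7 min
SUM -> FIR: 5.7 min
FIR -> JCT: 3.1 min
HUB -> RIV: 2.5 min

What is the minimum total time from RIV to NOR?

Candidate routes:
RIV → IVY → ELM → FIR → HUB → NOR: 7.2+1.4+3.1+0.6+3.4 = 15.7
RIV → IVY → ELM → HUB → NOR: 7.2+1.4+2.5+3.4 = 14.5
Cheapest is RIV → IVY → ELM → HUB → NOR at 14.5 min.

14.5 min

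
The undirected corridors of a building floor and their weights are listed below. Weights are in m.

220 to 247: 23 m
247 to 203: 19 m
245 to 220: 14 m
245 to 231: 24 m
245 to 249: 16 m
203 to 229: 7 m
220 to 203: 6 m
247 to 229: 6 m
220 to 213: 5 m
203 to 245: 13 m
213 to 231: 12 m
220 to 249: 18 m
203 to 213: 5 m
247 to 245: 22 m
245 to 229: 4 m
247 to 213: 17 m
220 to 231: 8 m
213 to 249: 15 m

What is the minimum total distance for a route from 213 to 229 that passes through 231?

33 m

Shortest 213→231: 213 → 231 = 12
Shortest 231→229: 231 → 220 → 203 → 229 = 21
Total via 231: 12 + 21 = 33 m.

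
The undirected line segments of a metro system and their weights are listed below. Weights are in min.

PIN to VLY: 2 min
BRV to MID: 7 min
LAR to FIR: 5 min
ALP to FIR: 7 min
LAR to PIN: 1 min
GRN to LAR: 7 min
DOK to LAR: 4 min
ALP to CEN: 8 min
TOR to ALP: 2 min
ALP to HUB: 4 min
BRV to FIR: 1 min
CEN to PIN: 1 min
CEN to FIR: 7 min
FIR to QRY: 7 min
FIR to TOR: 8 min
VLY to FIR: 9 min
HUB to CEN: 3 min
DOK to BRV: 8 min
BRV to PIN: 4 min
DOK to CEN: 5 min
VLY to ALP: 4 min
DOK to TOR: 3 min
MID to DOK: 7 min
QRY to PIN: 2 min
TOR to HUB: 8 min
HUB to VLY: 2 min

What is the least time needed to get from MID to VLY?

Enumerating some paths:
MID - DOK - TOR - ALP - VLY: 7+3+2+4 = 16
MID - DOK - CEN - PIN - VLY: 7+5+1+2 = 15
MID - DOK - LAR - PIN - VLY: 7+4+1+2 = 14
MID - BRV - PIN - VLY: 7+4+2 = 13
Cheapest is MID - BRV - PIN - VLY at 13 min.

13 min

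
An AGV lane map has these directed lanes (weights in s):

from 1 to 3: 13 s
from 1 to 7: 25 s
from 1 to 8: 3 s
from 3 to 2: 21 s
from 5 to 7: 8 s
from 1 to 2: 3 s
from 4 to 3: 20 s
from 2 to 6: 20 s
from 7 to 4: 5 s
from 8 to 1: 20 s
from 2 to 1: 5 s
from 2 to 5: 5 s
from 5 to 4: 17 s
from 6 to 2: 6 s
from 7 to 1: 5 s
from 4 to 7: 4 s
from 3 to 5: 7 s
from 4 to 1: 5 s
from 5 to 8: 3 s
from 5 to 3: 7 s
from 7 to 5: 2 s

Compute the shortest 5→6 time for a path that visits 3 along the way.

Shortest 5→3: 5 → 3 = 7
Shortest 3→6: 3 → 2 → 6 = 41
Total via 3: 7 + 41 = 48 s.

48 s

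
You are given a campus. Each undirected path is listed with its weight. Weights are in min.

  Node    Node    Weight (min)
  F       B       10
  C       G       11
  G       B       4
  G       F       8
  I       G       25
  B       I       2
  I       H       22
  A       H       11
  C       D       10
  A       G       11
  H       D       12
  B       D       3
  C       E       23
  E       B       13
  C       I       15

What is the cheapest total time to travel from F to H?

25 min

Compare a few routes:
F → B → D → H: 10+3+12 = 25
F → G → B → D → H: 8+4+3+12 = 27
F → G → A → H: 8+11+11 = 30
Cheapest is F → B → D → H at 25 min.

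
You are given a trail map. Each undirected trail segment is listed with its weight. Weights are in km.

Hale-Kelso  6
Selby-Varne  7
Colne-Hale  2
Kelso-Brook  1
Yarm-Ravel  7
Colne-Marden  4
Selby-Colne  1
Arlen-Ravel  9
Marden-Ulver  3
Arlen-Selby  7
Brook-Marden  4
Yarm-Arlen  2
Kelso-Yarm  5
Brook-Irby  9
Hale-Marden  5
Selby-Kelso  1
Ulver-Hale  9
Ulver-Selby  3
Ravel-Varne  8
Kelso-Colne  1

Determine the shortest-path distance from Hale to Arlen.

Running Dijkstra from Hale:
Hale: 0
Colne: 2  (via Hale)
Selby: 3  (via Colne)
Kelso: 3  (via Colne)
Brook: 4  (via Kelso)
Marden: 5  (via Hale)
Ulver: 6  (via Selby)
Yarm: 8  (via Kelso)
Varne: 10  (via Selby)
Arlen: 10  (via Selby)
Shortest route: Hale → Colne → Selby → Arlen = 10 km.

10 km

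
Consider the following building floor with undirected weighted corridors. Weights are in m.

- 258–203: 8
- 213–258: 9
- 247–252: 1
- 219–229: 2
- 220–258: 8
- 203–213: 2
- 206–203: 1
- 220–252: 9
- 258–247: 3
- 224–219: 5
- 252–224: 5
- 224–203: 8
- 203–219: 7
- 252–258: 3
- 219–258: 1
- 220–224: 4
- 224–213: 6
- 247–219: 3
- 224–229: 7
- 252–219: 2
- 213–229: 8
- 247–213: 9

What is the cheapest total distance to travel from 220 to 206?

Candidate routes:
220 → 224 → 203 → 206: 4+8+1 = 13
220 → 258 → 219 → 203 → 206: 8+1+7+1 = 17
220 → 224 → 219 → 203 → 206: 4+5+7+1 = 17
220 → 258 → 203 → 206: 8+8+1 = 17
Cheapest is 220 → 224 → 203 → 206 at 13 m.

13 m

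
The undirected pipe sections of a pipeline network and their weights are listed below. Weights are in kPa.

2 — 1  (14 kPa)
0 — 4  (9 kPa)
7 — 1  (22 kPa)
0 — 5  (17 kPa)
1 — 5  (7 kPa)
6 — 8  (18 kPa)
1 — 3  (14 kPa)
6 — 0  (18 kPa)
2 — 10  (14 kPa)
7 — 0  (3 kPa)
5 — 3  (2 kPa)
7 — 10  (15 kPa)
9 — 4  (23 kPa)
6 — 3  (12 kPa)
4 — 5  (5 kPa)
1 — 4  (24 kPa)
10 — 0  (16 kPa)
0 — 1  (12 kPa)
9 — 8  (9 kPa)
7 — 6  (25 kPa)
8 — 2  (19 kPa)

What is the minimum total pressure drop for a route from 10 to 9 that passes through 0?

Shortest 10→0: 10 → 0 = 16
Shortest 0→9: 0 → 4 → 9 = 32
Total via 0: 16 + 32 = 48 kPa.

48 kPa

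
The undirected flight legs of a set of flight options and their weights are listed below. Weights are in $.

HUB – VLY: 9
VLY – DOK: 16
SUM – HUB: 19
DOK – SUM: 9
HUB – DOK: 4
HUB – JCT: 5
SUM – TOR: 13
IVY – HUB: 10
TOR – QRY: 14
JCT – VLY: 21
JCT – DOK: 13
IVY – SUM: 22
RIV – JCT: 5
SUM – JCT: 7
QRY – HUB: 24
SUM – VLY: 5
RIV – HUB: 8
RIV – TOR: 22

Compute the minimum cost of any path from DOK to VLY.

$13

Settle nodes by increasing distance from DOK:
DOK: 0
HUB: 4  (via DOK)
JCT: 9  (via HUB)
SUM: 9  (via DOK)
RIV: 12  (via HUB)
VLY: 13  (via HUB)
Shortest route: DOK–HUB–VLY = $13.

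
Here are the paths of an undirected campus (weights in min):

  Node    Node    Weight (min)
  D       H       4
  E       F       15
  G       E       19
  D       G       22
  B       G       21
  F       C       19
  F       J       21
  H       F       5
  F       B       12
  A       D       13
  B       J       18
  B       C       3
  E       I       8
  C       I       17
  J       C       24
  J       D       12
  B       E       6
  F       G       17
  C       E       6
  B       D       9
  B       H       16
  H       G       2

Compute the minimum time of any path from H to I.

27 min

Running Dijkstra from H:
H: 0
G: 2  (via H)
D: 4  (via H)
F: 5  (via H)
B: 13  (via D)
C: 16  (via B)
J: 16  (via D)
A: 17  (via D)
E: 19  (via B)
I: 27  (via E)
Shortest route: H → D → B → E → I = 27 min.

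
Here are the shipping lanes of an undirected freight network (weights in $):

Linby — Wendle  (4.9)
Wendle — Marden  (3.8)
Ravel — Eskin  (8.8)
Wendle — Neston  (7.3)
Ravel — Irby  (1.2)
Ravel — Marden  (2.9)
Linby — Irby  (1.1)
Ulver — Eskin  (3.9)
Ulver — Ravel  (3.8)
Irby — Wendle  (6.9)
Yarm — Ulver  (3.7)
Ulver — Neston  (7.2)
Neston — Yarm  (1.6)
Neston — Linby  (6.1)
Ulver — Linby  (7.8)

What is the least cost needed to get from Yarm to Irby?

$8.7

Shortest distances from Yarm:
Yarm: 0
Neston: 1.6  (via Yarm)
Ulver: 3.7  (via Yarm)
Ravel: 7.5  (via Ulver)
Eskin: 7.6  (via Ulver)
Linby: 7.7  (via Neston)
Irby: 8.7  (via Ravel)
Shortest route: Yarm → Ulver → Ravel → Irby = $8.7.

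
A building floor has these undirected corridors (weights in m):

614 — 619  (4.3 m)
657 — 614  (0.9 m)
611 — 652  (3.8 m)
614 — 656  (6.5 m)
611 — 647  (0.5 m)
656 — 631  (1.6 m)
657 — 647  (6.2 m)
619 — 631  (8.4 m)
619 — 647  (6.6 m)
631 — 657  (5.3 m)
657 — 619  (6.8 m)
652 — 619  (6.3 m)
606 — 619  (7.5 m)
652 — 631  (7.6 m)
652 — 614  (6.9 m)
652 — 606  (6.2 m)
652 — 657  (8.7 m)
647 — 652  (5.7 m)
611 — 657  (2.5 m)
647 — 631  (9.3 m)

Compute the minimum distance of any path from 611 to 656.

9.4 m

Compare a few routes:
611–657–614–656: 2.5+0.9+6.5 = 9.9
611–657–631–656: 2.5+5.3+1.6 = 9.4
611–652–631–656: 3.8+7.6+1.6 = 13
611–647–631–656: 0.5+9.3+1.6 = 11.4
Cheapest is 611–657–631–656 at 9.4 m.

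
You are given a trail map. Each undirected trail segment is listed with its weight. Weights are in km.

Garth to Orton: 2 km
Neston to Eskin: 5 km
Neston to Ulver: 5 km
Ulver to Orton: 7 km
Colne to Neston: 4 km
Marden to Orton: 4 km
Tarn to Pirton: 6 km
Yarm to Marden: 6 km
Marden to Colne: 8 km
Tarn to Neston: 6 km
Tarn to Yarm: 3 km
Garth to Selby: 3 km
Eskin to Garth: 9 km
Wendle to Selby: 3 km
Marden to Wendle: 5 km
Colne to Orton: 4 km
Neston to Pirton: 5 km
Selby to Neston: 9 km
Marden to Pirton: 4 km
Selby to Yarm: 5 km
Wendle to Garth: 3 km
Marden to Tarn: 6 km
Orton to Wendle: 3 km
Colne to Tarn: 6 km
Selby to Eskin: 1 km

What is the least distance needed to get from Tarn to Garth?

Shortest distances from Tarn:
Tarn: 0
Yarm: 3  (via Tarn)
Colne: 6  (via Tarn)
Pirton: 6  (via Tarn)
Marden: 6  (via Tarn)
Neston: 6  (via Tarn)
Selby: 8  (via Yarm)
Eskin: 9  (via Selby)
Orton: 10  (via Colne)
Wendle: 11  (via Marden)
Garth: 11  (via Selby)
Shortest route: Tarn → Yarm → Selby → Garth = 11 km.

11 km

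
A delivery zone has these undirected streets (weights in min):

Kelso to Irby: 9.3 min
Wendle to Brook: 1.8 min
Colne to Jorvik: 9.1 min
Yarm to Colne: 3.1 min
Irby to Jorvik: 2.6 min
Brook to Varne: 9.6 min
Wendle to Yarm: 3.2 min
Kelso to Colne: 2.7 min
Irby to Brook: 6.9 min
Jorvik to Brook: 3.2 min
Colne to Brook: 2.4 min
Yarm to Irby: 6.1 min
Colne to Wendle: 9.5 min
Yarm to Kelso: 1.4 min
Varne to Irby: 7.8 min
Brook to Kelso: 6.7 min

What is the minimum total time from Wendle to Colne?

Running Dijkstra from Wendle:
Wendle: 0
Brook: 1.8  (via Wendle)
Yarm: 3.2  (via Wendle)
Colne: 4.2  (via Brook)
Shortest route: Wendle → Brook → Colne = 4.2 min.

4.2 min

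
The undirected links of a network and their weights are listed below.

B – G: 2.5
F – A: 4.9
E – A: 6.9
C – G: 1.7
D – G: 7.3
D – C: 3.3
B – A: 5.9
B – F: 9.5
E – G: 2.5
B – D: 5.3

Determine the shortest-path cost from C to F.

13.7

Shortest distances from C:
C: 0
G: 1.7  (via C)
D: 3.3  (via C)
B: 4.2  (via G)
E: 4.2  (via G)
A: 10.1  (via B)
F: 13.7  (via B)
Shortest route: C–G–B–F = 13.7.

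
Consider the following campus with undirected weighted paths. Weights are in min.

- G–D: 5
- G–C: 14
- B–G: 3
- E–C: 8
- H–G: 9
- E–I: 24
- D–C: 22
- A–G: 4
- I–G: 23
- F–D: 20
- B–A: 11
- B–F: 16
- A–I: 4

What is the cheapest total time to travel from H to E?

Enumerating some paths:
H - G - A - I - E: 9+4+4+24 = 41
H - G - C - E: 9+14+8 = 31
The minimum is 31 min via H - G - C - E.

31 min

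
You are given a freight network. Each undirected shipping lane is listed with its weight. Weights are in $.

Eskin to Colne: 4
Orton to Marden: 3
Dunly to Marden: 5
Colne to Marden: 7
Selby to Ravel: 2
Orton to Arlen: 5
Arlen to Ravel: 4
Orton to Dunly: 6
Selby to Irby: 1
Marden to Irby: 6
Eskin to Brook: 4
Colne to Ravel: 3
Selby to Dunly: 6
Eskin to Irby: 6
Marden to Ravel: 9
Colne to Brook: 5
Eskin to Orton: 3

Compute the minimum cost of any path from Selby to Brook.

$10

Settle nodes by increasing distance from Selby:
Selby: 0
Irby: 1  (via Selby)
Ravel: 2  (via Selby)
Colne: 5  (via Ravel)
Arlen: 6  (via Ravel)
Dunly: 6  (via Selby)
Marden: 7  (via Irby)
Eskin: 7  (via Irby)
Brook: 10  (via Colne)
Shortest route: Selby → Ravel → Colne → Brook = $10.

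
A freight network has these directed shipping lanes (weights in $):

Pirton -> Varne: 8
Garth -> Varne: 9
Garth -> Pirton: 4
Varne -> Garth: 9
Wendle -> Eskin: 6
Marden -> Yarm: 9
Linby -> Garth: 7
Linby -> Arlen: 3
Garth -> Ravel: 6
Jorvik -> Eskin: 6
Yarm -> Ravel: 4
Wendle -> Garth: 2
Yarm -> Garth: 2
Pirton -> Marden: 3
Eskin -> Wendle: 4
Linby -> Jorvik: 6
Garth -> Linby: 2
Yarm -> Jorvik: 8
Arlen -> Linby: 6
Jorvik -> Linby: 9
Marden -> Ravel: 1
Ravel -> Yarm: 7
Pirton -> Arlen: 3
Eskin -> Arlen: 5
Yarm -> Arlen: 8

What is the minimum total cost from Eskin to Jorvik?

Candidate routes:
Eskin–Arlen–Linby–Jorvik: 5+6+6 = 17
Eskin–Wendle–Garth–Linby–Jorvik: 4+2+2+6 = 14
Eskin–Wendle–Garth–Pirton–Arlen–Linby–Jorvik: 4+2+4+3+6+6 = 25
Eskin–Wendle–Garth–Ravel–Yarm–Jorvik: 4+2+6+7+8 = 27
Cheapest is Eskin–Wendle–Garth–Linby–Jorvik at $14.

$14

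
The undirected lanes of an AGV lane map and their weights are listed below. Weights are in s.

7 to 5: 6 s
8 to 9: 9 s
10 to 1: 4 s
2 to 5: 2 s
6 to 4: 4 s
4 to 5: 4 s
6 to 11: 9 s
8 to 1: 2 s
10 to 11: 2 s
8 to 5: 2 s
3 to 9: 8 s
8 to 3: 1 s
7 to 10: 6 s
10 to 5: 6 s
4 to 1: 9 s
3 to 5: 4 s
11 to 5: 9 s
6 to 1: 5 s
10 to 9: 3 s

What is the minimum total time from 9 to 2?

Running Dijkstra from 9:
9: 0
10: 3  (via 9)
11: 5  (via 10)
1: 7  (via 10)
3: 8  (via 9)
5: 9  (via 10)
7: 9  (via 10)
8: 9  (via 9)
2: 11  (via 5)
Shortest route: 9 → 10 → 5 → 2 = 11 s.

11 s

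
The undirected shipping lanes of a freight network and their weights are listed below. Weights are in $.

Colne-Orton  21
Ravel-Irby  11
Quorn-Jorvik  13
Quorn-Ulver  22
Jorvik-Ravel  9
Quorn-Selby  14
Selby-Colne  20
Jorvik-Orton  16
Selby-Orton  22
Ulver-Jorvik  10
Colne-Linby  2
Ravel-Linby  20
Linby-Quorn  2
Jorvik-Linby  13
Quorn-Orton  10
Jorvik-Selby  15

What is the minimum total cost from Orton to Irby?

$36

Running Dijkstra from Orton:
Orton: 0
Quorn: 10  (via Orton)
Linby: 12  (via Quorn)
Colne: 14  (via Linby)
Jorvik: 16  (via Orton)
Selby: 22  (via Orton)
Ravel: 25  (via Jorvik)
Ulver: 26  (via Jorvik)
Irby: 36  (via Ravel)
Shortest route: Orton–Jorvik–Ravel–Irby = $36.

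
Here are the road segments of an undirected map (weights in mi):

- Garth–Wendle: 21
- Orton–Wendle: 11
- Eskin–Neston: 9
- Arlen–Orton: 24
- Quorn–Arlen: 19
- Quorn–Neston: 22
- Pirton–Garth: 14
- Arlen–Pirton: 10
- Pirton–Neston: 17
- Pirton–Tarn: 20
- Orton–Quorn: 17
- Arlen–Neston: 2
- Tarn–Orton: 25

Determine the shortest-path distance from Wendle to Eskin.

Running Dijkstra from Wendle:
Wendle: 0
Orton: 11  (via Wendle)
Garth: 21  (via Wendle)
Quorn: 28  (via Orton)
Arlen: 35  (via Orton)
Pirton: 35  (via Garth)
Tarn: 36  (via Orton)
Neston: 37  (via Arlen)
Eskin: 46  (via Neston)
Shortest route: Wendle–Orton–Arlen–Neston–Eskin = 46 mi.

46 mi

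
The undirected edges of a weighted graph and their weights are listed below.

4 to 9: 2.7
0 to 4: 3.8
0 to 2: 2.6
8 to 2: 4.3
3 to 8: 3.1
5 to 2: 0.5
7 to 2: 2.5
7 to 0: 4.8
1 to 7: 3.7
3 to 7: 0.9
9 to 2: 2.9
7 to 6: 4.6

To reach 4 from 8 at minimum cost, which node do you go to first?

2

Enumerating some paths:
8 - 2 - 0 - 4: 4.3+2.6+3.8 = 10.7
8 - 2 - 9 - 4: 4.3+2.9+2.7 = 9.9
Cheapest is 8 - 2 - 9 - 4 at 9.9.
So from 8 the first move is to 2.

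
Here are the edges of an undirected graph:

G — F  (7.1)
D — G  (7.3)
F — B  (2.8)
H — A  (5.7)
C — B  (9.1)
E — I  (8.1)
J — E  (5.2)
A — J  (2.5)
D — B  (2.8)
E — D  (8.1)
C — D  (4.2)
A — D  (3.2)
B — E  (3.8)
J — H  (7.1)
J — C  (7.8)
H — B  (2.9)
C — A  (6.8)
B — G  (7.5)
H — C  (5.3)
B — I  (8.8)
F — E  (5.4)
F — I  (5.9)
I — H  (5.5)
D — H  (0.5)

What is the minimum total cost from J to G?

13

Running Dijkstra from J:
J: 0
A: 2.5  (via J)
E: 5.2  (via J)
D: 5.7  (via A)
H: 6.2  (via D)
C: 7.8  (via J)
B: 8.5  (via D)
F: 10.6  (via E)
I: 11.7  (via H)
G: 13  (via D)
Shortest route: J–A–D–G = 13.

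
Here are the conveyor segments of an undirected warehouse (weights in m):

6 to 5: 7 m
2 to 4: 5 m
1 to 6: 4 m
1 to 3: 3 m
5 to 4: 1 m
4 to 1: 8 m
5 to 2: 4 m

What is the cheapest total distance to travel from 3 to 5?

Compare a few routes:
3 - 1 - 6 - 5: 3+4+7 = 14
3 - 1 - 4 - 2 - 5: 3+8+5+4 = 20
3 - 1 - 4 - 5: 3+8+1 = 12
Cheapest is 3 - 1 - 4 - 5 at 12 m.

12 m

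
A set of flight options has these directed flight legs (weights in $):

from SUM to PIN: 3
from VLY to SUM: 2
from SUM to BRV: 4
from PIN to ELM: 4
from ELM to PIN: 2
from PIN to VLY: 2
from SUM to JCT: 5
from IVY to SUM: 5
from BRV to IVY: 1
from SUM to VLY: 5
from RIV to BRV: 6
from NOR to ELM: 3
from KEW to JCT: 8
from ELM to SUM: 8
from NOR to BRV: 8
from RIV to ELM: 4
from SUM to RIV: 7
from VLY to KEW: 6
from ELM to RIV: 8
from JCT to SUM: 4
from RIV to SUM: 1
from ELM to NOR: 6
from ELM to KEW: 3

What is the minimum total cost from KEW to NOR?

$25

Compare a few routes:
KEW - JCT - SUM - PIN - ELM - NOR: 8+4+3+4+6 = 25
KEW - JCT - SUM - RIV - ELM - NOR: 8+4+7+4+6 = 29
The minimum is $25 via KEW - JCT - SUM - PIN - ELM - NOR.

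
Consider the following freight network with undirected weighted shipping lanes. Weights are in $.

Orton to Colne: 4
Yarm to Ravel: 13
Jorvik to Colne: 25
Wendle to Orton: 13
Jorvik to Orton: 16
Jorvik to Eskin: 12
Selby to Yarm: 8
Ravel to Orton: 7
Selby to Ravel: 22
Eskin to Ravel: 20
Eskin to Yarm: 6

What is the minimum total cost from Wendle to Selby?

$41

Running Dijkstra from Wendle:
Wendle: 0
Orton: 13  (via Wendle)
Colne: 17  (via Orton)
Ravel: 20  (via Orton)
Jorvik: 29  (via Orton)
Yarm: 33  (via Ravel)
Eskin: 39  (via Yarm)
Selby: 41  (via Yarm)
Shortest route: Wendle–Orton–Ravel–Yarm–Selby = $41.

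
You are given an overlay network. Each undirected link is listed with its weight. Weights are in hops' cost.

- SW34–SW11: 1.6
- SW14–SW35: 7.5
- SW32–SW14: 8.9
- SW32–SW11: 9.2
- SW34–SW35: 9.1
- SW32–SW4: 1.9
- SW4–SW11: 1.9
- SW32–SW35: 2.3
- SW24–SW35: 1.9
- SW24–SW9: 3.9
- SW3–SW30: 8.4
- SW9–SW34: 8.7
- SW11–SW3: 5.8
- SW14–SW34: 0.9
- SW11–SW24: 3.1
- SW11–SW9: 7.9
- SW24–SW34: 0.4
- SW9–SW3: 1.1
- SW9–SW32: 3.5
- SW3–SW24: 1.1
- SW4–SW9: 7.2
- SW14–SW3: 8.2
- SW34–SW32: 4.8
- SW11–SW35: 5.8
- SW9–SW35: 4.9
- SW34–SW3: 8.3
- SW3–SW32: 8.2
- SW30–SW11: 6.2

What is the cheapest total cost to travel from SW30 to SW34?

7.8 hops' cost

Enumerating some paths:
SW30 - SW11 - SW34: 6.2+1.6 = 7.8
SW30 - SW3 - SW24 - SW34: 8.4+1.1+0.4 = 9.9
SW30 - SW11 - SW3 - SW24 - SW34: 6.2+5.8+1.1+0.4 = 13.5
SW30 - SW11 - SW24 - SW34: 6.2+3.1+0.4 = 9.7
Cheapest is SW30 - SW11 - SW34 at 7.8 hops' cost.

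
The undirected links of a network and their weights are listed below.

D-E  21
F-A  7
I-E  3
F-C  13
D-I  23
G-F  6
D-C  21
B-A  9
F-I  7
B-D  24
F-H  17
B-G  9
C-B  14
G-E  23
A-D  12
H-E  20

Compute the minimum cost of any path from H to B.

Running Dijkstra from H:
H: 0
F: 17  (via H)
E: 20  (via H)
G: 23  (via F)
I: 23  (via E)
A: 24  (via F)
C: 30  (via F)
B: 32  (via G)
Shortest route: H → F → G → B = 32.

32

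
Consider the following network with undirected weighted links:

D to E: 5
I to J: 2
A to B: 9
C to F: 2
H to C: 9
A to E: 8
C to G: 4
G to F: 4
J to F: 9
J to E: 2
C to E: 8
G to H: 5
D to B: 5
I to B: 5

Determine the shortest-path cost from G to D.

17

Candidate routes:
G–F–C–E–D: 4+2+8+5 = 19
G–C–E–D: 4+8+5 = 17
The minimum is 17 via G–C–E–D.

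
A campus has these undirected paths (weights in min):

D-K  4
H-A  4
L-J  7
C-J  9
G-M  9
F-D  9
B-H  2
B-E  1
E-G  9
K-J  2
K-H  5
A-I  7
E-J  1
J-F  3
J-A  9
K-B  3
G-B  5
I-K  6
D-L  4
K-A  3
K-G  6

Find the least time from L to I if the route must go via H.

22 min

Shortest L→H: L–J–E–B–H = 11
Shortest H→I: H–A–I = 11
Total via H: 11 + 11 = 22 min.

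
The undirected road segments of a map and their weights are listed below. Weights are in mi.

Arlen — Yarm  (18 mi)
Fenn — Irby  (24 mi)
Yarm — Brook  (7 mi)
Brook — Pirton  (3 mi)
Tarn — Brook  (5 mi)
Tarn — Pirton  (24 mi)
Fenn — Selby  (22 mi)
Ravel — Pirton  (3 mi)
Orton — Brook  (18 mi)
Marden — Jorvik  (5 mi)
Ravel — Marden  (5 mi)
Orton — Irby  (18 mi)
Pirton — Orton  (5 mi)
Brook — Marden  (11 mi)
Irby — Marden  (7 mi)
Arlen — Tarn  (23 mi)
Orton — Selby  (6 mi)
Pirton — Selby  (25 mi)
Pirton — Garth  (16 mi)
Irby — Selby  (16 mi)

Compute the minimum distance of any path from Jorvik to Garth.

Running Dijkstra from Jorvik:
Jorvik: 0
Marden: 5  (via Jorvik)
Ravel: 10  (via Marden)
Irby: 12  (via Marden)
Pirton: 13  (via Ravel)
Brook: 16  (via Marden)
Orton: 18  (via Pirton)
Tarn: 21  (via Brook)
Yarm: 23  (via Brook)
Selby: 24  (via Orton)
Garth: 29  (via Pirton)
Shortest route: Jorvik → Marden → Ravel → Pirton → Garth = 29 mi.

29 mi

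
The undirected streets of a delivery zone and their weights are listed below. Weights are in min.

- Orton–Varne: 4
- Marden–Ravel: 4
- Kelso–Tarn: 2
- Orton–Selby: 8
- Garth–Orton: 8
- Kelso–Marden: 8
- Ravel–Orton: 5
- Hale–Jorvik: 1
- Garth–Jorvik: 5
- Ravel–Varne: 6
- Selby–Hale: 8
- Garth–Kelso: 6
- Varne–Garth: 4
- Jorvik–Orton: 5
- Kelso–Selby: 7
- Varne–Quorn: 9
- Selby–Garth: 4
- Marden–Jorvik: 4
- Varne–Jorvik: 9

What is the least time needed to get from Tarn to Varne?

12 min

Shortest distances from Tarn:
Tarn: 0
Kelso: 2  (via Tarn)
Garth: 8  (via Kelso)
Selby: 9  (via Kelso)
Marden: 10  (via Kelso)
Varne: 12  (via Garth)
Shortest route: Tarn → Kelso → Garth → Varne = 12 min.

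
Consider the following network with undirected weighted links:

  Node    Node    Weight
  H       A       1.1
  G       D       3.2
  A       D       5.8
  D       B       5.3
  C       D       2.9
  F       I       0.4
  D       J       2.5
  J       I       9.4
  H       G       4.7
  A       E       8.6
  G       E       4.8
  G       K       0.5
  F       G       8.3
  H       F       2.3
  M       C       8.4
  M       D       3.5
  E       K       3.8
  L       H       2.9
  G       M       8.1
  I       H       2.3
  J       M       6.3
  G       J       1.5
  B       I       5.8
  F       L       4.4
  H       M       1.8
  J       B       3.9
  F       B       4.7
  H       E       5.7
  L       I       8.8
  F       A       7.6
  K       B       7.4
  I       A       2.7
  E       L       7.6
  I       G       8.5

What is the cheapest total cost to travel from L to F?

Shortest distances from L:
L: 0
H: 2.9  (via L)
A: 4  (via H)
F: 4.4  (via L)
Shortest route: L–F = 4.4.

4.4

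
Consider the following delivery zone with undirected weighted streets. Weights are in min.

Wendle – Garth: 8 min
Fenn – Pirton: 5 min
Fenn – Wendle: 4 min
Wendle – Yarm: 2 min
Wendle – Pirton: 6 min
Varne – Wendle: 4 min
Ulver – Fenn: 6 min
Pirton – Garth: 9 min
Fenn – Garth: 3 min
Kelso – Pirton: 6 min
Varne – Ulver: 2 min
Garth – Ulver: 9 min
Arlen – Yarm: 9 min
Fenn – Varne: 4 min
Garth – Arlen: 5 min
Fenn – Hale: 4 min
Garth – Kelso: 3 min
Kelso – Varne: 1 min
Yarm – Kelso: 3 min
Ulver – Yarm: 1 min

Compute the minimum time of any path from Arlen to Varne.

Candidate routes:
Arlen - Garth - Fenn - Varne: 5+3+4 = 12
Arlen - Yarm - Ulver - Varne: 9+1+2 = 12
Arlen - Garth - Kelso - Varne: 5+3+1 = 9
The minimum is 9 min via Arlen - Garth - Kelso - Varne.

9 min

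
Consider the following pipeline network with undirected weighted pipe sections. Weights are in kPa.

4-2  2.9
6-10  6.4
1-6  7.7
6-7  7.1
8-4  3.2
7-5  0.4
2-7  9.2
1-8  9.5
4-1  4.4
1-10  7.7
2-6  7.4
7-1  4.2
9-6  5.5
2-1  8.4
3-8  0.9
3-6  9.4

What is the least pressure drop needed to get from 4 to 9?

Compare a few routes:
4 - 1 - 6 - 9: 4.4+7.7+5.5 = 17.6
4 - 2 - 6 - 9: 2.9+7.4+5.5 = 15.8
The minimum is 15.8 kPa via 4 - 2 - 6 - 9.

15.8 kPa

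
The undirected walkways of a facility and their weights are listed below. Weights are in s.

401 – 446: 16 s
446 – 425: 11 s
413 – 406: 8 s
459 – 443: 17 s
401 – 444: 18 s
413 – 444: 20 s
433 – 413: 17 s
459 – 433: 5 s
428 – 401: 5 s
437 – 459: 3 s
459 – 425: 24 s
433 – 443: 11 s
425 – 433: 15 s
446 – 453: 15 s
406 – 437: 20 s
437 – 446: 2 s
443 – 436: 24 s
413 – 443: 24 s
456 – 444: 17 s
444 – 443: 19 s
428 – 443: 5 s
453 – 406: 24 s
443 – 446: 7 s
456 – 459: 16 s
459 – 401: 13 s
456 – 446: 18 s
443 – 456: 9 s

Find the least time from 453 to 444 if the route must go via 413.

Best 453 to 413: 453 → 406 → 413 costing 32
Best 413 to 444: 413 → 444 costing 20
Total via 413: 32 + 20 = 52 s.

52 s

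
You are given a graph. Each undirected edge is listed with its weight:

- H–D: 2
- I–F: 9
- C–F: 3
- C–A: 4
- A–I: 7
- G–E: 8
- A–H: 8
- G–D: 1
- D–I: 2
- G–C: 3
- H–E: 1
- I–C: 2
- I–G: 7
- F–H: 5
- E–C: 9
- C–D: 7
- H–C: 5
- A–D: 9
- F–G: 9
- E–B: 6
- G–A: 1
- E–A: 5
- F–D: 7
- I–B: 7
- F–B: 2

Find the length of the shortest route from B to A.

9

Candidate routes:
B → F → C → I → D → G → A: 2+3+2+2+1+1 = 11
B → F → H → D → G → A: 2+5+2+1+1 = 11
B → F → D → G → A: 2+7+1+1 = 11
B → F → C → A: 2+3+4 = 9
The minimum is 9 via B → F → C → A.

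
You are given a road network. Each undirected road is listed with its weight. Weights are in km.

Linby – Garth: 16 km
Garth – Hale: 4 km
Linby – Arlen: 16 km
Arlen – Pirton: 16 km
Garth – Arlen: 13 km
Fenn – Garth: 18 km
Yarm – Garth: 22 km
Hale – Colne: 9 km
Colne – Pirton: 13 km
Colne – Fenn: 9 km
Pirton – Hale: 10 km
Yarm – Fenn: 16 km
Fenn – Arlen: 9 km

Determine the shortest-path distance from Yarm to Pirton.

36 km

Enumerating some paths:
Yarm - Garth - Hale - Pirton: 22+4+10 = 36
Yarm - Fenn - Arlen - Pirton: 16+9+16 = 41
Yarm - Fenn - Colne - Pirton: 16+9+13 = 38
The minimum is 36 km via Yarm - Garth - Hale - Pirton.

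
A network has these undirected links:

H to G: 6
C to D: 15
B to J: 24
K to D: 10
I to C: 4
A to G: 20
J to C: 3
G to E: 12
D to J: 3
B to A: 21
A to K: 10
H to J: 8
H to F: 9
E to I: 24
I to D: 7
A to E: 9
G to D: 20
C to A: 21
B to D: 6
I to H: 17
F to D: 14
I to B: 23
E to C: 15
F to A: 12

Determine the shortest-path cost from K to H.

21

Compare a few routes:
K - D - J - H: 10+3+8 = 21
K - A - F - H: 10+12+9 = 31
The minimum is 21 via K - D - J - H.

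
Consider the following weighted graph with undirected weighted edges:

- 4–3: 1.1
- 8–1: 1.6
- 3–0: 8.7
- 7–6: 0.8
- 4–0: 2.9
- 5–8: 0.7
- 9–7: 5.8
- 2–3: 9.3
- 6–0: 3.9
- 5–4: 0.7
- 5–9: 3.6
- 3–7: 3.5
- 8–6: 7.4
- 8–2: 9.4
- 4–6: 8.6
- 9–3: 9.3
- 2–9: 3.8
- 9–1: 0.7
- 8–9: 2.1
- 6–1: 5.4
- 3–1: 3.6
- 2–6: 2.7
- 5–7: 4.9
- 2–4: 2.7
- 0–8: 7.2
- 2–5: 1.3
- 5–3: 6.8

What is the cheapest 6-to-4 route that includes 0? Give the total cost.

6.8

Shortest 6→0: 6 → 0 = 3.9
Best 0 to 4: 0 → 4 costing 2.9
Total via 0: 3.9 + 2.9 = 6.8.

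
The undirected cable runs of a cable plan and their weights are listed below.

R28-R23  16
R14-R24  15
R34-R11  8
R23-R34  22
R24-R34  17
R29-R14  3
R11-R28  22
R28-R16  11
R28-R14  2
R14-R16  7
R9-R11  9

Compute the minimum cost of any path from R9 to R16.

Enumerating some paths:
R9 → R11 → R28 → R14 → R16: 9+22+2+7 = 40
R9 → R11 → R34 → R24 → R14 → R16: 9+8+17+15+7 = 56
R9 → R11 → R28 → R16: 9+22+11 = 42
Cheapest is R9 → R11 → R28 → R14 → R16 at 40.

40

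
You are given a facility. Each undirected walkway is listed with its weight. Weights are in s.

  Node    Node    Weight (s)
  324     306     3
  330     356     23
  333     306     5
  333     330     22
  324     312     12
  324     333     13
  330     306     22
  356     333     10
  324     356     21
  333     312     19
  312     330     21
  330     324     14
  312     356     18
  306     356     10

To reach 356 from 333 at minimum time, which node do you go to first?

Compare a few routes:
333–356: 10 = 10
333–306–356: 5+10 = 15
Cheapest is 333–356 at 10 s.
So from 333 the first move is to 356.

356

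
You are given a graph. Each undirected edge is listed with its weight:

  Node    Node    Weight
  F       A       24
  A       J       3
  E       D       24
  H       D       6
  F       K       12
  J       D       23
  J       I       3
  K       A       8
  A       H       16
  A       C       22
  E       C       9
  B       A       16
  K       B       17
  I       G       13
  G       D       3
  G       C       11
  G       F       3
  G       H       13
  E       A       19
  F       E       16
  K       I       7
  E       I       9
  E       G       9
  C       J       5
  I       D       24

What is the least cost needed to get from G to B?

32

Candidate routes:
G - F - K - B: 3+12+17 = 32
G - C - J - A - B: 11+5+3+16 = 35
G - I - K - B: 13+7+17 = 37
G - I - J - A - B: 13+3+3+16 = 35
The minimum is 32 via G - F - K - B.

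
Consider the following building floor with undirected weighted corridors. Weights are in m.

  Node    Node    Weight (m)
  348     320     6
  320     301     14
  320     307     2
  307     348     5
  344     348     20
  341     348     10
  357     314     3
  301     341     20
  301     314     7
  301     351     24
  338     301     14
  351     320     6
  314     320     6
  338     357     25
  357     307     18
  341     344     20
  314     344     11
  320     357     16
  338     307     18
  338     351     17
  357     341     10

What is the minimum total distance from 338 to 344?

32 m

Settle nodes by increasing distance from 338:
338: 0
301: 14  (via 338)
351: 17  (via 338)
307: 18  (via 338)
320: 20  (via 307)
314: 21  (via 301)
348: 23  (via 307)
357: 24  (via 314)
344: 32  (via 314)
Shortest route: 338–301–314–344 = 32 m.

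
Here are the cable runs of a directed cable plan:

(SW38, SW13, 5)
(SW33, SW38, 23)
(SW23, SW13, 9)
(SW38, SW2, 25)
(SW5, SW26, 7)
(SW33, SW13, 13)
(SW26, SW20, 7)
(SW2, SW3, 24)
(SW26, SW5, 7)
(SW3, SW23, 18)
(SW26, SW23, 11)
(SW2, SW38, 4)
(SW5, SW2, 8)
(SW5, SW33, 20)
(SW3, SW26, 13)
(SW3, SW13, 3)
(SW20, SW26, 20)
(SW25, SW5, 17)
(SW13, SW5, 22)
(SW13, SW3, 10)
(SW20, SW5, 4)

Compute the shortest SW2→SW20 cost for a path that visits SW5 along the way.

45

Best SW2 to SW5: SW2–SW38–SW13–SW5 costing 31
Best SW5 to SW20: SW5–SW26–SW20 costing 14
Total via SW5: 31 + 14 = 45.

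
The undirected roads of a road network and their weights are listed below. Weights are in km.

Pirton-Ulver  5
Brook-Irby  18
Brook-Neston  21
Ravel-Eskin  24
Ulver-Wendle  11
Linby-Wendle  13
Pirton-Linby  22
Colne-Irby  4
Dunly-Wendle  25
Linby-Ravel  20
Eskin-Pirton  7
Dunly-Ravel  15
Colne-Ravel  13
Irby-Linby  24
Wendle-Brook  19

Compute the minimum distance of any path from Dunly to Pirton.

Settle nodes by increasing distance from Dunly:
Dunly: 0
Ravel: 15  (via Dunly)
Wendle: 25  (via Dunly)
Colne: 28  (via Ravel)
Irby: 32  (via Colne)
Linby: 35  (via Ravel)
Ulver: 36  (via Wendle)
Eskin: 39  (via Ravel)
Pirton: 41  (via Ulver)
Shortest route: Dunly → Wendle → Ulver → Pirton = 41 km.

41 km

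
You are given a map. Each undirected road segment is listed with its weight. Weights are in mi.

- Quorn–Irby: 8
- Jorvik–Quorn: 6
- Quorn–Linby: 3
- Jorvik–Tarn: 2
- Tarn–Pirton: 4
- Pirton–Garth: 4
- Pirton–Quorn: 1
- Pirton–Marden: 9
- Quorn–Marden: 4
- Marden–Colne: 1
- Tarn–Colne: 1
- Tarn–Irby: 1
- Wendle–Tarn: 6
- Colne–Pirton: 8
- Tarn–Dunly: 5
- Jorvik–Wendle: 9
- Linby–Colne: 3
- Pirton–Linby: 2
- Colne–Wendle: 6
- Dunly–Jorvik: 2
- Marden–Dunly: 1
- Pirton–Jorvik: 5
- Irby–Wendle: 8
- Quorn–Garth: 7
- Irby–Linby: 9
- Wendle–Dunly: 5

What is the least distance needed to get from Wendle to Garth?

14 mi

Running Dijkstra from Wendle:
Wendle: 0
Dunly: 5  (via Wendle)
Colne: 6  (via Wendle)
Marden: 6  (via Dunly)
Tarn: 6  (via Wendle)
Irby: 7  (via Tarn)
Jorvik: 7  (via Dunly)
Linby: 9  (via Colne)
Quorn: 10  (via Marden)
Pirton: 10  (via Tarn)
Garth: 14  (via Pirton)
Shortest route: Wendle → Tarn → Pirton → Garth = 14 mi.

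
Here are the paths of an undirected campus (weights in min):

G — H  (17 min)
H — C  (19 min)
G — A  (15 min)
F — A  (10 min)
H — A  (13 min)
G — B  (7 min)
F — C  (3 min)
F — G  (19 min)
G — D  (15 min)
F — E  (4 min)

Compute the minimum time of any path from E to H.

26 min

Compare a few routes:
E - F - G - H: 4+19+17 = 40
E - F - A - G - H: 4+10+15+17 = 46
E - F - A - H: 4+10+13 = 27
E - F - C - H: 4+3+19 = 26
The minimum is 26 min via E - F - C - H.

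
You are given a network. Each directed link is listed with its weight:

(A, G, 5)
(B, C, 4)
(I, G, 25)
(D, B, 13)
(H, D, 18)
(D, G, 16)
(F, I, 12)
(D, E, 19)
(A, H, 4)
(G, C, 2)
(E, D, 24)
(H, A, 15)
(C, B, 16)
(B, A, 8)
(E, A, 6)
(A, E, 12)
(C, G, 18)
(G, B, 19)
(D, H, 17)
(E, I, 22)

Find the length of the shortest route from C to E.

Running Dijkstra from C:
C: 0
B: 16  (via C)
G: 18  (via C)
A: 24  (via B)
H: 28  (via A)
E: 36  (via A)
Shortest route: C–B–A–E = 36.

36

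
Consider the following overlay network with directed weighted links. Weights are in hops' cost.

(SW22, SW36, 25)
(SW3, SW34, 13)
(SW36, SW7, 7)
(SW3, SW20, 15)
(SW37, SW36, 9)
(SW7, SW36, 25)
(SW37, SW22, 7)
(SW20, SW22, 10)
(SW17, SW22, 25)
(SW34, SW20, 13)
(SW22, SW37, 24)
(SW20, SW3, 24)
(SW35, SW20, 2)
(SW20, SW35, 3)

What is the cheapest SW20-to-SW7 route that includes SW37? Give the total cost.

50 hops' cost

Best SW20 to SW37: SW20–SW22–SW37 costing 34
Shortest SW37→SW7: SW37–SW36–SW7 = 16
Total via SW37: 34 + 16 = 50 hops' cost.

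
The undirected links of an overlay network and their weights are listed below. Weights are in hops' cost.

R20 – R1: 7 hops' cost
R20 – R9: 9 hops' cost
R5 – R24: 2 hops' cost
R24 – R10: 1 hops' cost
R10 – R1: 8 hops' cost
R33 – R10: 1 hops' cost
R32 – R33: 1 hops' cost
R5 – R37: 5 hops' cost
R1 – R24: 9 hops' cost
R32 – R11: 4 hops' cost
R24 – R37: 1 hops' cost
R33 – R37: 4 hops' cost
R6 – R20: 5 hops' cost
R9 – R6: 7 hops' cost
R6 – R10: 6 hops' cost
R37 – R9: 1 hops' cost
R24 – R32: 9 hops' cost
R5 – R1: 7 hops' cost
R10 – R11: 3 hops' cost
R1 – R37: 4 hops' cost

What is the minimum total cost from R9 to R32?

5 hops' cost

Candidate routes:
R9–R37–R24–R10–R33–R32: 1+1+1+1+1 = 5
R9–R37–R33–R32: 1+4+1 = 6
The minimum is 5 hops' cost via R9–R37–R24–R10–R33–R32.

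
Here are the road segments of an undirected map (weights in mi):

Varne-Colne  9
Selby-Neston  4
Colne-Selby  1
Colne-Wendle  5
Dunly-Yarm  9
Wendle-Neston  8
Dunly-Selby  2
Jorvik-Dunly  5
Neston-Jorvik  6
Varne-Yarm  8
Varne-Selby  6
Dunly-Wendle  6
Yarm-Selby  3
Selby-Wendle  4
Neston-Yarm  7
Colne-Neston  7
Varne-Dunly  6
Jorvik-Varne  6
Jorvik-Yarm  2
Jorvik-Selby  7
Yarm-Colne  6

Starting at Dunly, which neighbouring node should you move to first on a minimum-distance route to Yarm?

Selby

Enumerating some paths:
Dunly → Selby → Yarm: 2+3 = 5
Dunly → Jorvik → Yarm: 5+2 = 7
Dunly → Yarm: 9 = 9
Dunly → Selby → Colne → Yarm: 2+1+6 = 9
Cheapest is Dunly → Selby → Yarm at 5 mi.
So from Dunly the first move is to Selby.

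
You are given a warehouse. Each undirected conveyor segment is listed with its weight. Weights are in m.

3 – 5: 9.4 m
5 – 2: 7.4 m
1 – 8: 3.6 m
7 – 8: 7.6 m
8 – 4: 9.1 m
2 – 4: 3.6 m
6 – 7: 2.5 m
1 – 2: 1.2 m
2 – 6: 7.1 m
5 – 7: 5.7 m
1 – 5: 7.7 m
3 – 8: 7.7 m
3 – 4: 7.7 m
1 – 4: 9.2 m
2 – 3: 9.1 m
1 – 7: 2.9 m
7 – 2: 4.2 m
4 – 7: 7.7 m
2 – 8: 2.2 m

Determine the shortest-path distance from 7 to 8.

6.3 m

Candidate routes:
7–1–8: 2.9+3.6 = 6.5
7–1–2–8: 2.9+1.2+2.2 = 6.3
7–2–8: 4.2+2.2 = 6.4
Cheapest is 7–1–2–8 at 6.3 m.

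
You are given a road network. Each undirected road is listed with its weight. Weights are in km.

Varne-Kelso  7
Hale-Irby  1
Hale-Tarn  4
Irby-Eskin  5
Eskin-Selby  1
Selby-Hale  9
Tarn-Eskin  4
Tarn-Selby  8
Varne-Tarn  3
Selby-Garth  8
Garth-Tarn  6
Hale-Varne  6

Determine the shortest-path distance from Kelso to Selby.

15 km

Candidate routes:
Kelso → Varne → Tarn → Selby: 7+3+8 = 18
Kelso → Varne → Tarn → Eskin → Selby: 7+3+4+1 = 15
Cheapest is Kelso → Varne → Tarn → Eskin → Selby at 15 km.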